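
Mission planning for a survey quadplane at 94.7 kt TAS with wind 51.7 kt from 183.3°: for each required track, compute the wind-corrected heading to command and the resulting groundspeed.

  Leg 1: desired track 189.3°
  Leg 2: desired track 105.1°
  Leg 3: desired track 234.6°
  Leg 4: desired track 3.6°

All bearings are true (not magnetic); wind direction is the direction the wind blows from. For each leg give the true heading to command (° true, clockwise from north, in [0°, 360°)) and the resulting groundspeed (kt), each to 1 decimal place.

Leg 1: heading=186.0°, groundspeed=43.1 kt
Leg 2: heading=137.4°, groundspeed=69.5 kt
Leg 3: heading=209.4°, groundspeed=53.3 kt
Leg 4: heading=3.8°, groundspeed=146.4 kt

Leg 1: desired track 189.3°; wind correction -3.3° → command heading 186.0°, groundspeed 43.1 kt
Leg 2: desired track 105.1°; wind correction +32.3° → command heading 137.4°, groundspeed 69.5 kt
Leg 3: desired track 234.6°; wind correction -25.2° → command heading 209.4°, groundspeed 53.3 kt
Leg 4: desired track 3.6°; wind correction +0.2° → command heading 3.8°, groundspeed 146.4 kt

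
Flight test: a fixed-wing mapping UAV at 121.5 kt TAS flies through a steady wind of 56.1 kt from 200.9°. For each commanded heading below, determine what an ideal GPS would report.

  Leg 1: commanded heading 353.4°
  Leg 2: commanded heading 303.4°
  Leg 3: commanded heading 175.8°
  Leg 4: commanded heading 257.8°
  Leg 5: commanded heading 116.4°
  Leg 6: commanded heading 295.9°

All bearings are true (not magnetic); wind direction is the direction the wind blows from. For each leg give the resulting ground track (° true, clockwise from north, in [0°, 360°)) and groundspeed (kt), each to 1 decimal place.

Leg 1: track=2.0°, groundspeed=173.2 kt
Leg 2: track=325.7°, groundspeed=144.4 kt
Leg 3: track=157.2°, groundspeed=74.6 kt
Leg 4: track=285.1°, groundspeed=102.3 kt
Leg 5: track=90.7°, groundspeed=128.9 kt
Leg 6: track=319.8°, groundspeed=138.2 kt

Leg 1: heading 353.4°; drift +8.6° → track 2.0°, groundspeed 173.2 kt
Leg 2: heading 303.4°; drift +22.3° → track 325.7°, groundspeed 144.4 kt
Leg 3: heading 175.8°; drift -18.6° → track 157.2°, groundspeed 74.6 kt
Leg 4: heading 257.8°; drift +27.3° → track 285.1°, groundspeed 102.3 kt
Leg 5: heading 116.4°; drift -25.7° → track 90.7°, groundspeed 128.9 kt
Leg 6: heading 295.9°; drift +23.9° → track 319.8°, groundspeed 138.2 kt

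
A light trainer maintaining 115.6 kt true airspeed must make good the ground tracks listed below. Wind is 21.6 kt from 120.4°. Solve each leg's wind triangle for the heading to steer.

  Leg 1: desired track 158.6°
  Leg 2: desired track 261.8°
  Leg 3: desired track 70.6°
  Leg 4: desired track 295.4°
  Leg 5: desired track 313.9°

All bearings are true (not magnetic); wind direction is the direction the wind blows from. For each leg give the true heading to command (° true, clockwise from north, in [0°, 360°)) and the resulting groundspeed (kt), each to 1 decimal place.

Leg 1: desired track 158.6°; wind correction -6.6° → command heading 152.0°, groundspeed 97.9 kt
Leg 2: desired track 261.8°; wind correction -6.7° → command heading 255.1°, groundspeed 131.7 kt
Leg 3: desired track 70.6°; wind correction +8.2° → command heading 78.8°, groundspeed 100.5 kt
Leg 4: desired track 295.4°; wind correction -0.9° → command heading 294.5°, groundspeed 137.1 kt
Leg 5: desired track 313.9°; wind correction +2.5° → command heading 316.4°, groundspeed 136.5 kt

Leg 1: heading=152.0°, groundspeed=97.9 kt
Leg 2: heading=255.1°, groundspeed=131.7 kt
Leg 3: heading=78.8°, groundspeed=100.5 kt
Leg 4: heading=294.5°, groundspeed=137.1 kt
Leg 5: heading=316.4°, groundspeed=136.5 kt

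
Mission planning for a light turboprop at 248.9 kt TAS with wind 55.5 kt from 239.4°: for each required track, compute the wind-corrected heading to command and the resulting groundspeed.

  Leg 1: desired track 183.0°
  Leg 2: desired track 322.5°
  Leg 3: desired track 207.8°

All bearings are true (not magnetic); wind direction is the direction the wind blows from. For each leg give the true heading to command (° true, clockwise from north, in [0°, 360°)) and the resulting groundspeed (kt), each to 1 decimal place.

Leg 1: desired track 183.0°; wind correction +10.7° → command heading 193.7°, groundspeed 213.9 kt
Leg 2: desired track 322.5°; wind correction -12.8° → command heading 309.7°, groundspeed 236.1 kt
Leg 3: desired track 207.8°; wind correction +6.7° → command heading 214.5°, groundspeed 199.9 kt

Leg 1: heading=193.7°, groundspeed=213.9 kt
Leg 2: heading=309.7°, groundspeed=236.1 kt
Leg 3: heading=214.5°, groundspeed=199.9 kt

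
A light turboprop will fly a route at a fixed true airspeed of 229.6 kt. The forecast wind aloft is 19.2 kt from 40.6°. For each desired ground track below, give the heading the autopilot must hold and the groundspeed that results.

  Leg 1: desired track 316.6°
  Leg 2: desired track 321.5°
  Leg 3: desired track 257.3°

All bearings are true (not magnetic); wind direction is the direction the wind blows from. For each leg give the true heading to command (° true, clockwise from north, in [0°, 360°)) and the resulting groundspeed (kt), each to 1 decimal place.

Leg 1: heading=321.4°, groundspeed=226.8 kt
Leg 2: heading=326.2°, groundspeed=225.2 kt
Leg 3: heading=260.2°, groundspeed=244.7 kt

Leg 1: desired track 316.6°; wind correction +4.8° → command heading 321.4°, groundspeed 226.8 kt
Leg 2: desired track 321.5°; wind correction +4.7° → command heading 326.2°, groundspeed 225.2 kt
Leg 3: desired track 257.3°; wind correction +2.9° → command heading 260.2°, groundspeed 244.7 kt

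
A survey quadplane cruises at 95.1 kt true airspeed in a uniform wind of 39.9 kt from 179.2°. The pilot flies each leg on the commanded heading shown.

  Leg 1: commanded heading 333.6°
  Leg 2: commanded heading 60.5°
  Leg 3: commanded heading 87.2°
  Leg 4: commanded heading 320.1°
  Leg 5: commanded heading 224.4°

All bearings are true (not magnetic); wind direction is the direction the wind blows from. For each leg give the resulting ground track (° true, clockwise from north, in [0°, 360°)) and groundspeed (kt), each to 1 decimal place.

Leg 1: track=341.1°, groundspeed=132.2 kt
Leg 2: track=43.5°, groundspeed=119.5 kt
Leg 3: track=64.7°, groundspeed=104.4 kt
Leg 4: track=331.4°, groundspeed=128.6 kt
Leg 5: track=247.3°, groundspeed=72.7 kt

Leg 1: heading 333.6°; drift +7.5° → track 341.1°, groundspeed 132.2 kt
Leg 2: heading 60.5°; drift -17.0° → track 43.5°, groundspeed 119.5 kt
Leg 3: heading 87.2°; drift -22.5° → track 64.7°, groundspeed 104.4 kt
Leg 4: heading 320.1°; drift +11.3° → track 331.4°, groundspeed 128.6 kt
Leg 5: heading 224.4°; drift +22.9° → track 247.3°, groundspeed 72.7 kt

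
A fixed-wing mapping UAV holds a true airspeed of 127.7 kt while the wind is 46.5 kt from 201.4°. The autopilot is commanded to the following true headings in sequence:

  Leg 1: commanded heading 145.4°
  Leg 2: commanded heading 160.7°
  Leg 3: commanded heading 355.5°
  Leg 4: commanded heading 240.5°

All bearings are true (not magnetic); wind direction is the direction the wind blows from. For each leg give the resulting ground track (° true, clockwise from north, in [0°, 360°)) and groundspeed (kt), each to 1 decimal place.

Leg 1: track=124.6°, groundspeed=108.8 kt
Leg 2: track=142.5°, groundspeed=97.3 kt
Leg 3: track=2.3°, groundspeed=170.7 kt
Leg 4: track=258.3°, groundspeed=96.2 kt

Leg 1: heading 145.4°; drift -20.8° → track 124.6°, groundspeed 108.8 kt
Leg 2: heading 160.7°; drift -18.2° → track 142.5°, groundspeed 97.3 kt
Leg 3: heading 355.5°; drift +6.8° → track 2.3°, groundspeed 170.7 kt
Leg 4: heading 240.5°; drift +17.8° → track 258.3°, groundspeed 96.2 kt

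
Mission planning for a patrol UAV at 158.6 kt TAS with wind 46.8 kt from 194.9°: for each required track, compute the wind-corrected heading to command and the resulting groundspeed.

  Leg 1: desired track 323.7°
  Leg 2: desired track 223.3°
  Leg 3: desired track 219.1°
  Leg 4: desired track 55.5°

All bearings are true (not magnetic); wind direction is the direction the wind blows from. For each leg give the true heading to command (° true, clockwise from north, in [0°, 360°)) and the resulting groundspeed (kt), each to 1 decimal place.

Leg 1: desired track 323.7°; wind correction -13.3° → command heading 310.4°, groundspeed 183.7 kt
Leg 2: desired track 223.3°; wind correction -8.1° → command heading 215.2°, groundspeed 115.9 kt
Leg 3: desired track 219.1°; wind correction -6.9° → command heading 212.2°, groundspeed 114.7 kt
Leg 4: desired track 55.5°; wind correction +11.1° → command heading 66.6°, groundspeed 191.2 kt

Leg 1: heading=310.4°, groundspeed=183.7 kt
Leg 2: heading=215.2°, groundspeed=115.9 kt
Leg 3: heading=212.2°, groundspeed=114.7 kt
Leg 4: heading=66.6°, groundspeed=191.2 kt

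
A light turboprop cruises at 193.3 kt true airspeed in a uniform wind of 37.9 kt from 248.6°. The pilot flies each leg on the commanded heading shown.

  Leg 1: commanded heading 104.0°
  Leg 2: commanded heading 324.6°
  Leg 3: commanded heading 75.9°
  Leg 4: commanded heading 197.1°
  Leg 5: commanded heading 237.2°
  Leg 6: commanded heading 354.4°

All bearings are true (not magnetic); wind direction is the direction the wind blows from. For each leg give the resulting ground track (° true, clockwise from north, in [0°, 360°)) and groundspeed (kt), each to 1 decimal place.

Leg 1: track=98.4°, groundspeed=225.3 kt
Leg 2: track=335.9°, groundspeed=187.8 kt
Leg 3: track=74.7°, groundspeed=230.9 kt
Leg 4: track=187.2°, groundspeed=172.3 kt
Leg 5: track=234.5°, groundspeed=156.3 kt
Leg 6: track=4.6°, groundspeed=206.9 kt

Leg 1: heading 104.0°; drift -5.6° → track 98.4°, groundspeed 225.3 kt
Leg 2: heading 324.6°; drift +11.3° → track 335.9°, groundspeed 187.8 kt
Leg 3: heading 75.9°; drift -1.2° → track 74.7°, groundspeed 230.9 kt
Leg 4: heading 197.1°; drift -9.9° → track 187.2°, groundspeed 172.3 kt
Leg 5: heading 237.2°; drift -2.7° → track 234.5°, groundspeed 156.3 kt
Leg 6: heading 354.4°; drift +10.2° → track 4.6°, groundspeed 206.9 kt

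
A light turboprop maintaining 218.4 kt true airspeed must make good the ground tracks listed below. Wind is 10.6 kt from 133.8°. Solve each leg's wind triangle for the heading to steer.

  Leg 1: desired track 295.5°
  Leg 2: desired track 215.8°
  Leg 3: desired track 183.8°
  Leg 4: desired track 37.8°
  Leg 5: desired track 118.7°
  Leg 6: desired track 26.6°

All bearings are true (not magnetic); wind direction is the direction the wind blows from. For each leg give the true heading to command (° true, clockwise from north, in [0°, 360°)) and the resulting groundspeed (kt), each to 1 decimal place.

Leg 1: heading=294.6°, groundspeed=228.4 kt
Leg 2: heading=213.0°, groundspeed=216.7 kt
Leg 3: heading=181.7°, groundspeed=211.4 kt
Leg 4: heading=40.6°, groundspeed=219.3 kt
Leg 5: heading=119.4°, groundspeed=208.1 kt
Leg 6: heading=29.3°, groundspeed=221.3 kt

Leg 1: desired track 295.5°; wind correction -0.9° → command heading 294.6°, groundspeed 228.4 kt
Leg 2: desired track 215.8°; wind correction -2.8° → command heading 213.0°, groundspeed 216.7 kt
Leg 3: desired track 183.8°; wind correction -2.1° → command heading 181.7°, groundspeed 211.4 kt
Leg 4: desired track 37.8°; wind correction +2.8° → command heading 40.6°, groundspeed 219.3 kt
Leg 5: desired track 118.7°; wind correction +0.7° → command heading 119.4°, groundspeed 208.1 kt
Leg 6: desired track 26.6°; wind correction +2.7° → command heading 29.3°, groundspeed 221.3 kt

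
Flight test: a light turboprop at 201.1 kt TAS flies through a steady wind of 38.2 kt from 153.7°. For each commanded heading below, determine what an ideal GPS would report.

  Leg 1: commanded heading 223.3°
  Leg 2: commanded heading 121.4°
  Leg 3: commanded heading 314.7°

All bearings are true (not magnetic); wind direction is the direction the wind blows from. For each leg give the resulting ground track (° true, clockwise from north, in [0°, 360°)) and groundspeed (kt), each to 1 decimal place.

Leg 1: track=234.1°, groundspeed=191.2 kt
Leg 2: track=114.5°, groundspeed=170.0 kt
Leg 3: track=317.7°, groundspeed=237.5 kt

Leg 1: heading 223.3°; drift +10.8° → track 234.1°, groundspeed 191.2 kt
Leg 2: heading 121.4°; drift -6.9° → track 114.5°, groundspeed 170.0 kt
Leg 3: heading 314.7°; drift +3.0° → track 317.7°, groundspeed 237.5 kt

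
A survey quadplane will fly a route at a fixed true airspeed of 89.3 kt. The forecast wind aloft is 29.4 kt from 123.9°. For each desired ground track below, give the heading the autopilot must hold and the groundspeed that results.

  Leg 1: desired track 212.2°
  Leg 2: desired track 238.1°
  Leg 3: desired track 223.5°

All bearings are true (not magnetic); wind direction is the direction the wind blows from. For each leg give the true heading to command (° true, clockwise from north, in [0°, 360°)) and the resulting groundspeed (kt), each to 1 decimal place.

Leg 1: heading=193.0°, groundspeed=83.5 kt
Leg 2: heading=220.6°, groundspeed=97.2 kt
Leg 3: heading=204.6°, groundspeed=89.4 kt

Leg 1: desired track 212.2°; wind correction -19.2° → command heading 193.0°, groundspeed 83.5 kt
Leg 2: desired track 238.1°; wind correction -17.5° → command heading 220.6°, groundspeed 97.2 kt
Leg 3: desired track 223.5°; wind correction -18.9° → command heading 204.6°, groundspeed 89.4 kt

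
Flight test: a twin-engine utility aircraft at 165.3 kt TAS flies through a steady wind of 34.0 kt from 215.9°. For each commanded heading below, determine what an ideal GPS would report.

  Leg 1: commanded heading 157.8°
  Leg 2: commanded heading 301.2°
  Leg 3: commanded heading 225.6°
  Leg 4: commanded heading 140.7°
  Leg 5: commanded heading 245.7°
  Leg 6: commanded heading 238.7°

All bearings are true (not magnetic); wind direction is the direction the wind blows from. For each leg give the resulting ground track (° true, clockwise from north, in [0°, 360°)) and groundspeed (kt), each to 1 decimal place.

Leg 1: heading 157.8°; drift -11.1° → track 146.7°, groundspeed 150.1 kt
Leg 2: heading 301.2°; drift +11.8° → track 313.0°, groundspeed 166.0 kt
Leg 3: heading 225.6°; drift +2.5° → track 228.1°, groundspeed 131.9 kt
Leg 4: heading 140.7°; drift -11.9° → track 128.8°, groundspeed 160.0 kt
Leg 5: heading 245.7°; drift +7.1° → track 252.8°, groundspeed 136.8 kt
Leg 6: heading 238.7°; drift +5.6° → track 244.3°, groundspeed 134.6 kt

Leg 1: track=146.7°, groundspeed=150.1 kt
Leg 2: track=313.0°, groundspeed=166.0 kt
Leg 3: track=228.1°, groundspeed=131.9 kt
Leg 4: track=128.8°, groundspeed=160.0 kt
Leg 5: track=252.8°, groundspeed=136.8 kt
Leg 6: track=244.3°, groundspeed=134.6 kt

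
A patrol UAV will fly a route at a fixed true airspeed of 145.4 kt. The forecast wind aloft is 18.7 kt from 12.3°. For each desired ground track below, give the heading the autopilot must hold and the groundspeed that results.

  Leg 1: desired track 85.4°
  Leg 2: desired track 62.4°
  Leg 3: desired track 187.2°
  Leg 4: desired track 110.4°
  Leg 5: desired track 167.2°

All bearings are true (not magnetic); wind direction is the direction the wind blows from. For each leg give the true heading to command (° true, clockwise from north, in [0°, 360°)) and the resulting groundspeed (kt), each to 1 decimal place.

Leg 1: desired track 85.4°; wind correction -7.1° → command heading 78.3°, groundspeed 138.9 kt
Leg 2: desired track 62.4°; wind correction -5.7° → command heading 56.7°, groundspeed 132.7 kt
Leg 3: desired track 187.2°; wind correction -0.7° → command heading 186.5°, groundspeed 164.0 kt
Leg 4: desired track 110.4°; wind correction -7.3° → command heading 103.1°, groundspeed 146.9 kt
Leg 5: desired track 167.2°; wind correction -3.1° → command heading 164.1°, groundspeed 162.1 kt

Leg 1: heading=78.3°, groundspeed=138.9 kt
Leg 2: heading=56.7°, groundspeed=132.7 kt
Leg 3: heading=186.5°, groundspeed=164.0 kt
Leg 4: heading=103.1°, groundspeed=146.9 kt
Leg 5: heading=164.1°, groundspeed=162.1 kt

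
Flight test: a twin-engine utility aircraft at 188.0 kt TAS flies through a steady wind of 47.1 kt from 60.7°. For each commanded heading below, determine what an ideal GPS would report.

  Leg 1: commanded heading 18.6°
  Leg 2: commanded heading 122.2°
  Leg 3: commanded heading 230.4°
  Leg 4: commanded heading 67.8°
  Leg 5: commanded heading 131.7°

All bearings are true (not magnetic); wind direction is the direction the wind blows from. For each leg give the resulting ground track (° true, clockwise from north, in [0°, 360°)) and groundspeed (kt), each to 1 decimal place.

Leg 1: track=6.9°, groundspeed=156.3 kt
Leg 2: track=136.2°, groundspeed=170.6 kt
Leg 3: track=232.5°, groundspeed=234.5 kt
Leg 4: track=70.2°, groundspeed=141.4 kt
Leg 5: track=146.2°, groundspeed=178.3 kt

Leg 1: heading 18.6°; drift -11.7° → track 6.9°, groundspeed 156.3 kt
Leg 2: heading 122.2°; drift +14.0° → track 136.2°, groundspeed 170.6 kt
Leg 3: heading 230.4°; drift +2.1° → track 232.5°, groundspeed 234.5 kt
Leg 4: heading 67.8°; drift +2.4° → track 70.2°, groundspeed 141.4 kt
Leg 5: heading 131.7°; drift +14.5° → track 146.2°, groundspeed 178.3 kt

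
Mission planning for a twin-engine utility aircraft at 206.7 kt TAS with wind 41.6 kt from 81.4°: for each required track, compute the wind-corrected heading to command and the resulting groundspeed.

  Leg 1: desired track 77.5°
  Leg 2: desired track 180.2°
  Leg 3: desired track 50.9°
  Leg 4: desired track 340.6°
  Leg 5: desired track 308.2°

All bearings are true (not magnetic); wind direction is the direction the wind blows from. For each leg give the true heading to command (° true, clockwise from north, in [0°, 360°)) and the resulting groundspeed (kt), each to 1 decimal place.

Leg 1: heading=78.3°, groundspeed=165.2 kt
Leg 2: heading=168.7°, groundspeed=208.9 kt
Leg 3: heading=56.8°, groundspeed=169.8 kt
Leg 4: heading=352.0°, groundspeed=210.4 kt
Leg 5: heading=316.6°, groundspeed=232.9 kt

Leg 1: desired track 77.5°; wind correction +0.8° → command heading 78.3°, groundspeed 165.2 kt
Leg 2: desired track 180.2°; wind correction -11.5° → command heading 168.7°, groundspeed 208.9 kt
Leg 3: desired track 50.9°; wind correction +5.9° → command heading 56.8°, groundspeed 169.8 kt
Leg 4: desired track 340.6°; wind correction +11.4° → command heading 352.0°, groundspeed 210.4 kt
Leg 5: desired track 308.2°; wind correction +8.4° → command heading 316.6°, groundspeed 232.9 kt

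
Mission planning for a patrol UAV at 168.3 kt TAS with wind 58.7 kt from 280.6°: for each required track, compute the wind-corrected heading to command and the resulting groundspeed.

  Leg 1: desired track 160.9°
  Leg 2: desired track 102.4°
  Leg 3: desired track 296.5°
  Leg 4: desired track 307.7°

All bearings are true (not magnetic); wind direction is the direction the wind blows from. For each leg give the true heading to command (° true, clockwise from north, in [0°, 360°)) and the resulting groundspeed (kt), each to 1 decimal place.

Leg 1: heading=178.5°, groundspeed=189.5 kt
Leg 2: heading=103.0°, groundspeed=227.0 kt
Leg 3: heading=291.0°, groundspeed=111.1 kt
Leg 4: heading=298.6°, groundspeed=113.9 kt

Leg 1: desired track 160.9°; wind correction +17.6° → command heading 178.5°, groundspeed 189.5 kt
Leg 2: desired track 102.4°; wind correction +0.6° → command heading 103.0°, groundspeed 227.0 kt
Leg 3: desired track 296.5°; wind correction -5.5° → command heading 291.0°, groundspeed 111.1 kt
Leg 4: desired track 307.7°; wind correction -9.1° → command heading 298.6°, groundspeed 113.9 kt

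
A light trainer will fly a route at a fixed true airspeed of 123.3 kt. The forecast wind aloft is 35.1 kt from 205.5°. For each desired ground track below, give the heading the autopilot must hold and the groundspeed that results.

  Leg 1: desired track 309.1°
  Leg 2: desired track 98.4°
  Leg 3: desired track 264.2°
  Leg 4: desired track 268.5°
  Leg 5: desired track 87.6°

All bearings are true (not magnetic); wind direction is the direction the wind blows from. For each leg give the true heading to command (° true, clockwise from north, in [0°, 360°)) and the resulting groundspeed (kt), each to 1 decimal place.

Leg 1: heading=293.0°, groundspeed=126.7 kt
Leg 2: heading=114.2°, groundspeed=129.0 kt
Leg 3: heading=250.1°, groundspeed=101.4 kt
Leg 4: heading=253.8°, groundspeed=103.3 kt
Leg 5: heading=102.2°, groundspeed=135.8 kt

Leg 1: desired track 309.1°; wind correction -16.1° → command heading 293.0°, groundspeed 126.7 kt
Leg 2: desired track 98.4°; wind correction +15.8° → command heading 114.2°, groundspeed 129.0 kt
Leg 3: desired track 264.2°; wind correction -14.1° → command heading 250.1°, groundspeed 101.4 kt
Leg 4: desired track 268.5°; wind correction -14.7° → command heading 253.8°, groundspeed 103.3 kt
Leg 5: desired track 87.6°; wind correction +14.6° → command heading 102.2°, groundspeed 135.8 kt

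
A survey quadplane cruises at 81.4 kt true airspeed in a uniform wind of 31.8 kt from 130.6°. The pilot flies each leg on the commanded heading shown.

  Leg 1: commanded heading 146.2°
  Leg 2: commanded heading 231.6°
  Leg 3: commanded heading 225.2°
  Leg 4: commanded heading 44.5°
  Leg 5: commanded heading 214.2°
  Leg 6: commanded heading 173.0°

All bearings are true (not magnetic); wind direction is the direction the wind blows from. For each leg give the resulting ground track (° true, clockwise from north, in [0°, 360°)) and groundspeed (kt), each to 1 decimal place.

Leg 1: heading 146.2°; drift +9.6° → track 155.8°, groundspeed 51.5 kt
Leg 2: heading 231.6°; drift +19.6° → track 251.2°, groundspeed 92.9 kt
Leg 3: heading 225.2°; drift +20.7° → track 245.9°, groundspeed 89.7 kt
Leg 4: heading 44.5°; drift -21.8° → track 22.7°, groundspeed 85.4 kt
Leg 5: heading 214.2°; drift +22.1° → track 236.3°, groundspeed 84.0 kt
Leg 6: heading 173.0°; drift +20.3° → track 193.3°, groundspeed 61.8 kt

Leg 1: track=155.8°, groundspeed=51.5 kt
Leg 2: track=251.2°, groundspeed=92.9 kt
Leg 3: track=245.9°, groundspeed=89.7 kt
Leg 4: track=22.7°, groundspeed=85.4 kt
Leg 5: track=236.3°, groundspeed=84.0 kt
Leg 6: track=193.3°, groundspeed=61.8 kt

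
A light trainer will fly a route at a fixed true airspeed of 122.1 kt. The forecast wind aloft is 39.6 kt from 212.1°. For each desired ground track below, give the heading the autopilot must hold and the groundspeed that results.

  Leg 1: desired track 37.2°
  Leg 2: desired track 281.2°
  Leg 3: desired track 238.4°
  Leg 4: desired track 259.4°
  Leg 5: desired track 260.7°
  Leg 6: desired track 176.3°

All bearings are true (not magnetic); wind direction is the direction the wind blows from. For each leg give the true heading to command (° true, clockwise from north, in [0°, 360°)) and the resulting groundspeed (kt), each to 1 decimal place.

Leg 1: desired track 37.2°; wind correction +1.7° → command heading 38.9°, groundspeed 161.5 kt
Leg 2: desired track 281.2°; wind correction -17.6° → command heading 263.6°, groundspeed 102.2 kt
Leg 3: desired track 238.4°; wind correction -8.3° → command heading 230.1°, groundspeed 85.3 kt
Leg 4: desired track 259.4°; wind correction -13.8° → command heading 245.6°, groundspeed 91.7 kt
Leg 5: desired track 260.7°; wind correction -14.1° → command heading 246.6°, groundspeed 92.2 kt
Leg 6: desired track 176.3°; wind correction +10.9° → command heading 187.2°, groundspeed 87.8 kt

Leg 1: heading=38.9°, groundspeed=161.5 kt
Leg 2: heading=263.6°, groundspeed=102.2 kt
Leg 3: heading=230.1°, groundspeed=85.3 kt
Leg 4: heading=245.6°, groundspeed=91.7 kt
Leg 5: heading=246.6°, groundspeed=92.2 kt
Leg 6: heading=187.2°, groundspeed=87.8 kt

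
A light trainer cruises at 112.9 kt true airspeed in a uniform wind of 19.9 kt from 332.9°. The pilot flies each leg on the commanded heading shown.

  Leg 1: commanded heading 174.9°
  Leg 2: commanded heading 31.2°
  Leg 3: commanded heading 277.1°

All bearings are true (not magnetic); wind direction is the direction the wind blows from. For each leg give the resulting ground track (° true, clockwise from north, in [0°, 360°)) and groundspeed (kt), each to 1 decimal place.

Leg 1: heading 174.9°; drift -3.2° → track 171.7°, groundspeed 131.6 kt
Leg 2: heading 31.2°; drift +9.4° → track 40.6°, groundspeed 103.8 kt
Leg 3: heading 277.1°; drift -9.2° → track 267.9°, groundspeed 103.0 kt

Leg 1: track=171.7°, groundspeed=131.6 kt
Leg 2: track=40.6°, groundspeed=103.8 kt
Leg 3: track=267.9°, groundspeed=103.0 kt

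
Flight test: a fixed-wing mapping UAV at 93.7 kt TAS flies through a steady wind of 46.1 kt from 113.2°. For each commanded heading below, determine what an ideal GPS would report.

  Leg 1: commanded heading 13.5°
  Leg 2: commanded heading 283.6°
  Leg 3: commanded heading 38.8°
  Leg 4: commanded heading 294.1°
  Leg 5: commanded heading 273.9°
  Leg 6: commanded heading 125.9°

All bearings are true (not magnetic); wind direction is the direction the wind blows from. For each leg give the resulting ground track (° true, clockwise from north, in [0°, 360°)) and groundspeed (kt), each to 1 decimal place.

Leg 1: heading 13.5°; drift -24.1° → track 349.4°, groundspeed 111.2 kt
Leg 2: heading 283.6°; drift +3.2° → track 286.8°, groundspeed 139.4 kt
Leg 3: heading 38.8°; drift -28.6° → track 10.2°, groundspeed 92.6 kt
Leg 4: heading 294.1°; drift -0.3° → track 293.8°, groundspeed 139.8 kt
Leg 5: heading 273.9°; drift +6.3° → track 280.2°, groundspeed 138.1 kt
Leg 6: heading 125.9°; drift +11.7° → track 137.6°, groundspeed 49.8 kt

Leg 1: track=349.4°, groundspeed=111.2 kt
Leg 2: track=286.8°, groundspeed=139.4 kt
Leg 3: track=10.2°, groundspeed=92.6 kt
Leg 4: track=293.8°, groundspeed=139.8 kt
Leg 5: track=280.2°, groundspeed=138.1 kt
Leg 6: track=137.6°, groundspeed=49.8 kt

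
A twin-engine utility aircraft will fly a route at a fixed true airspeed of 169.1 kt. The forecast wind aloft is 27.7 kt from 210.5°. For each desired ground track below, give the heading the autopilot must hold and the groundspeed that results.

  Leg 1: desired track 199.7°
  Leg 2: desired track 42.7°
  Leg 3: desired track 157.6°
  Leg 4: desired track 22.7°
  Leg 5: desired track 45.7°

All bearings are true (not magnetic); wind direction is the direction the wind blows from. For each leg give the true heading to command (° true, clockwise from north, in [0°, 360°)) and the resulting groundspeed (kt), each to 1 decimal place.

Leg 1: desired track 199.7°; wind correction +1.8° → command heading 201.5°, groundspeed 141.8 kt
Leg 2: desired track 42.7°; wind correction +2.0° → command heading 44.7°, groundspeed 196.1 kt
Leg 3: desired track 157.6°; wind correction +7.5° → command heading 165.1°, groundspeed 150.9 kt
Leg 4: desired track 22.7°; wind correction -1.3° → command heading 21.4°, groundspeed 196.5 kt
Leg 5: desired track 45.7°; wind correction +2.5° → command heading 48.2°, groundspeed 195.7 kt

Leg 1: heading=201.5°, groundspeed=141.8 kt
Leg 2: heading=44.7°, groundspeed=196.1 kt
Leg 3: heading=165.1°, groundspeed=150.9 kt
Leg 4: heading=21.4°, groundspeed=196.5 kt
Leg 5: heading=48.2°, groundspeed=195.7 kt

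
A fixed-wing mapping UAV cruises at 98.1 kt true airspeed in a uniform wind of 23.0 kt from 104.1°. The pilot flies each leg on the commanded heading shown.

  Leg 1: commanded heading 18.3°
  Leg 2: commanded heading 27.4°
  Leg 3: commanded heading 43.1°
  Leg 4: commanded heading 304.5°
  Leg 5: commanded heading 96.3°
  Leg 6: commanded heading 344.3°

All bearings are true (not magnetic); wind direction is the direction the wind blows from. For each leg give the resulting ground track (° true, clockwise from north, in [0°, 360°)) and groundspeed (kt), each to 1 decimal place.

Leg 1: heading 18.3°; drift -13.4° → track 4.9°, groundspeed 99.1 kt
Leg 2: heading 27.4°; drift -13.6° → track 13.8°, groundspeed 95.5 kt
Leg 3: heading 43.1°; drift -13.0° → track 30.1°, groundspeed 89.2 kt
Leg 4: heading 304.5°; drift -3.8° → track 300.7°, groundspeed 119.9 kt
Leg 5: heading 96.3°; drift -2.4° → track 93.9°, groundspeed 75.4 kt
Leg 6: heading 344.3°; drift -10.3° → track 334.0°, groundspeed 111.3 kt

Leg 1: track=4.9°, groundspeed=99.1 kt
Leg 2: track=13.8°, groundspeed=95.5 kt
Leg 3: track=30.1°, groundspeed=89.2 kt
Leg 4: track=300.7°, groundspeed=119.9 kt
Leg 5: track=93.9°, groundspeed=75.4 kt
Leg 6: track=334.0°, groundspeed=111.3 kt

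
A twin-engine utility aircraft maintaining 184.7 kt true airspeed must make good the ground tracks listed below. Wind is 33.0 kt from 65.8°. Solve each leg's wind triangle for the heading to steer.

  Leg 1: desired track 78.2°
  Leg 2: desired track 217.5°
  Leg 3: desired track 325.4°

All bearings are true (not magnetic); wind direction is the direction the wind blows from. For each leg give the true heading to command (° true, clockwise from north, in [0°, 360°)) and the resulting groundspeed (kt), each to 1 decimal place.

Leg 1: desired track 78.2°; wind correction -2.2° → command heading 76.0°, groundspeed 152.3 kt
Leg 2: desired track 217.5°; wind correction -4.9° → command heading 212.6°, groundspeed 213.1 kt
Leg 3: desired track 325.4°; wind correction +10.1° → command heading 335.5°, groundspeed 187.8 kt

Leg 1: heading=76.0°, groundspeed=152.3 kt
Leg 2: heading=212.6°, groundspeed=213.1 kt
Leg 3: heading=335.5°, groundspeed=187.8 kt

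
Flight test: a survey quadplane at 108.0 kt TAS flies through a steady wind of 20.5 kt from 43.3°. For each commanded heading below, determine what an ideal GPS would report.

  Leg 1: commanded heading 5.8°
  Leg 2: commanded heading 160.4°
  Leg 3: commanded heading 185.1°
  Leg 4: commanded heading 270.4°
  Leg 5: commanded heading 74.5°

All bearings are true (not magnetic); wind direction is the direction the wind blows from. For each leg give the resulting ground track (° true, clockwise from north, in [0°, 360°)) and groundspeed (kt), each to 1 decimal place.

Leg 1: track=358.1°, groundspeed=92.6 kt
Leg 2: track=169.2°, groundspeed=118.7 kt
Leg 3: track=190.9°, groundspeed=124.8 kt
Leg 4: track=263.4°, groundspeed=122.9 kt
Leg 5: track=81.2°, groundspeed=91.1 kt

Leg 1: heading 5.8°; drift -7.7° → track 358.1°, groundspeed 92.6 kt
Leg 2: heading 160.4°; drift +8.8° → track 169.2°, groundspeed 118.7 kt
Leg 3: heading 185.1°; drift +5.8° → track 190.9°, groundspeed 124.8 kt
Leg 4: heading 270.4°; drift -7.0° → track 263.4°, groundspeed 122.9 kt
Leg 5: heading 74.5°; drift +6.7° → track 81.2°, groundspeed 91.1 kt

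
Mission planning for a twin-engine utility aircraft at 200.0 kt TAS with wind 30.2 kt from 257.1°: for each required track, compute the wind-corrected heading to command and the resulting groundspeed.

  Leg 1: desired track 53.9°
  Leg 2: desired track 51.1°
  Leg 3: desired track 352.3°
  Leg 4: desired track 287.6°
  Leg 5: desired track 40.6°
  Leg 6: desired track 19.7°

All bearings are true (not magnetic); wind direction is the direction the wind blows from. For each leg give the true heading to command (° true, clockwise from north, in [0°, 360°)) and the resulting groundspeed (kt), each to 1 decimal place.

Leg 1: heading=50.5°, groundspeed=227.4 kt
Leg 2: heading=47.3°, groundspeed=226.7 kt
Leg 3: heading=343.7°, groundspeed=200.5 kt
Leg 4: heading=283.2°, groundspeed=173.4 kt
Leg 5: heading=35.4°, groundspeed=223.5 kt
Leg 6: heading=12.4°, groundspeed=214.6 kt

Leg 1: desired track 53.9°; wind correction -3.4° → command heading 50.5°, groundspeed 227.4 kt
Leg 2: desired track 51.1°; wind correction -3.8° → command heading 47.3°, groundspeed 226.7 kt
Leg 3: desired track 352.3°; wind correction -8.6° → command heading 343.7°, groundspeed 200.5 kt
Leg 4: desired track 287.6°; wind correction -4.4° → command heading 283.2°, groundspeed 173.4 kt
Leg 5: desired track 40.6°; wind correction -5.2° → command heading 35.4°, groundspeed 223.5 kt
Leg 6: desired track 19.7°; wind correction -7.3° → command heading 12.4°, groundspeed 214.6 kt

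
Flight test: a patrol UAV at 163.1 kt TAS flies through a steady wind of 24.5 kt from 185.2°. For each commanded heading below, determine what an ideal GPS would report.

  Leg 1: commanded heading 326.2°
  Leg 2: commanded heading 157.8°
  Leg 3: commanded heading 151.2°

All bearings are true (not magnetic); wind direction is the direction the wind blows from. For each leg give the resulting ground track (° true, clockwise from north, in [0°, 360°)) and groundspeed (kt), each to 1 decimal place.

Leg 1: heading 326.2°; drift +4.8° → track 331.0°, groundspeed 182.8 kt
Leg 2: heading 157.8°; drift -4.6° → track 153.2°, groundspeed 141.8 kt
Leg 3: heading 151.2°; drift -5.5° → track 145.7°, groundspeed 143.4 kt

Leg 1: track=331.0°, groundspeed=182.8 kt
Leg 2: track=153.2°, groundspeed=141.8 kt
Leg 3: track=145.7°, groundspeed=143.4 kt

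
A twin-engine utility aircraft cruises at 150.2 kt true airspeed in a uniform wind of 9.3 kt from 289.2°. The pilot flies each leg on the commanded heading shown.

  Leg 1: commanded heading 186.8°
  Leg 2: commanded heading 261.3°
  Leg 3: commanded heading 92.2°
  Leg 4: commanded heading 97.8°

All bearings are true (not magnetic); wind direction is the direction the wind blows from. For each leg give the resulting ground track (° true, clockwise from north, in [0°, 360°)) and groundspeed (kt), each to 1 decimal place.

Leg 1: track=183.4°, groundspeed=152.5 kt
Leg 2: track=259.5°, groundspeed=142.0 kt
Leg 3: track=93.2°, groundspeed=159.1 kt
Leg 4: track=98.5°, groundspeed=159.3 kt

Leg 1: heading 186.8°; drift -3.4° → track 183.4°, groundspeed 152.5 kt
Leg 2: heading 261.3°; drift -1.8° → track 259.5°, groundspeed 142.0 kt
Leg 3: heading 92.2°; drift +1.0° → track 93.2°, groundspeed 159.1 kt
Leg 4: heading 97.8°; drift +0.7° → track 98.5°, groundspeed 159.3 kt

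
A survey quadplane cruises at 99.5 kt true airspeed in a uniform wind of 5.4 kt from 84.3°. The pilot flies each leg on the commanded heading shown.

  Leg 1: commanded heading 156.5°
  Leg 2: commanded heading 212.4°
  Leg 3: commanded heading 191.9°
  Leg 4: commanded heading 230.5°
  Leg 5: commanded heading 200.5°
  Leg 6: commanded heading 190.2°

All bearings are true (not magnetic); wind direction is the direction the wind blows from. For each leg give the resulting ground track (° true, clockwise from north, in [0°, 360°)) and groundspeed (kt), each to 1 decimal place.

Leg 1: heading 156.5°; drift +3.0° → track 159.5°, groundspeed 98.0 kt
Leg 2: heading 212.4°; drift +2.4° → track 214.8°, groundspeed 102.9 kt
Leg 3: heading 191.9°; drift +2.9° → track 194.8°, groundspeed 101.3 kt
Leg 4: heading 230.5°; drift +1.7° → track 232.2°, groundspeed 104.0 kt
Leg 5: heading 200.5°; drift +2.7° → track 203.2°, groundspeed 102.0 kt
Leg 6: heading 190.2°; drift +2.9° → track 193.1°, groundspeed 101.1 kt

Leg 1: track=159.5°, groundspeed=98.0 kt
Leg 2: track=214.8°, groundspeed=102.9 kt
Leg 3: track=194.8°, groundspeed=101.3 kt
Leg 4: track=232.2°, groundspeed=104.0 kt
Leg 5: track=203.2°, groundspeed=102.0 kt
Leg 6: track=193.1°, groundspeed=101.1 kt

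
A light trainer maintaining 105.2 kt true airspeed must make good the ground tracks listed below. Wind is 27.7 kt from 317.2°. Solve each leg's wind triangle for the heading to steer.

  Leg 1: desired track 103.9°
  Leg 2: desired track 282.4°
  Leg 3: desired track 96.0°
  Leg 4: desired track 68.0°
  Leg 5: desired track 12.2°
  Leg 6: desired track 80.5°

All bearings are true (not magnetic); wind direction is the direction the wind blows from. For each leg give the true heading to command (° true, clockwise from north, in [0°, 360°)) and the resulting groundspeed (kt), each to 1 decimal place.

Leg 1: heading=95.6°, groundspeed=127.2 kt
Leg 2: heading=291.0°, groundspeed=81.3 kt
Leg 3: heading=86.0°, groundspeed=124.4 kt
Leg 4: heading=53.8°, groundspeed=111.8 kt
Leg 5: heading=359.7°, groundspeed=86.8 kt
Leg 6: heading=67.8°, groundspeed=117.8 kt

Leg 1: desired track 103.9°; wind correction -8.3° → command heading 95.6°, groundspeed 127.2 kt
Leg 2: desired track 282.4°; wind correction +8.6° → command heading 291.0°, groundspeed 81.3 kt
Leg 3: desired track 96.0°; wind correction -10.0° → command heading 86.0°, groundspeed 124.4 kt
Leg 4: desired track 68.0°; wind correction -14.2° → command heading 53.8°, groundspeed 111.8 kt
Leg 5: desired track 12.2°; wind correction -12.5° → command heading 359.7°, groundspeed 86.8 kt
Leg 6: desired track 80.5°; wind correction -12.7° → command heading 67.8°, groundspeed 117.8 kt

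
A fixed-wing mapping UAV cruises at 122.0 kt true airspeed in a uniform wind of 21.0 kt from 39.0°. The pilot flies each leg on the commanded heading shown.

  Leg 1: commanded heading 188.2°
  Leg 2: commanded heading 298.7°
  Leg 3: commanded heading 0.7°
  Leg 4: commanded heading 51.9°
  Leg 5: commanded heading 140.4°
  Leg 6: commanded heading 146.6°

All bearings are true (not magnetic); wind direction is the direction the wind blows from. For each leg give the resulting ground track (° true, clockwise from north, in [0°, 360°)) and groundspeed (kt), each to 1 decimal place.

Leg 1: track=192.6°, groundspeed=140.5 kt
Leg 2: track=289.4°, groundspeed=127.4 kt
Leg 3: track=353.7°, groundspeed=106.3 kt
Leg 4: track=54.5°, groundspeed=101.6 kt
Leg 5: track=149.7°, groundspeed=127.8 kt
Leg 6: track=155.5°, groundspeed=129.9 kt

Leg 1: heading 188.2°; drift +4.4° → track 192.6°, groundspeed 140.5 kt
Leg 2: heading 298.7°; drift -9.3° → track 289.4°, groundspeed 127.4 kt
Leg 3: heading 0.7°; drift -7.0° → track 353.7°, groundspeed 106.3 kt
Leg 4: heading 51.9°; drift +2.6° → track 54.5°, groundspeed 101.6 kt
Leg 5: heading 140.4°; drift +9.3° → track 149.7°, groundspeed 127.8 kt
Leg 6: heading 146.6°; drift +8.9° → track 155.5°, groundspeed 129.9 kt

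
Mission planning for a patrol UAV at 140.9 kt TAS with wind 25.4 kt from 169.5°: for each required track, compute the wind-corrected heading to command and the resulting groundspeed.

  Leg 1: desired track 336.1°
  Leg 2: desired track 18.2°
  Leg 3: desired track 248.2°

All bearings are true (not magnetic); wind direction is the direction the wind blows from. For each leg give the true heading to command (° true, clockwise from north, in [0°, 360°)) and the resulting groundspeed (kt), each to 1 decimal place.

Leg 1: desired track 336.1°; wind correction -2.4° → command heading 333.7°, groundspeed 165.5 kt
Leg 2: desired track 18.2°; wind correction +5.0° → command heading 23.2°, groundspeed 162.7 kt
Leg 3: desired track 248.2°; wind correction -10.2° → command heading 238.0°, groundspeed 133.7 kt

Leg 1: heading=333.7°, groundspeed=165.5 kt
Leg 2: heading=23.2°, groundspeed=162.7 kt
Leg 3: heading=238.0°, groundspeed=133.7 kt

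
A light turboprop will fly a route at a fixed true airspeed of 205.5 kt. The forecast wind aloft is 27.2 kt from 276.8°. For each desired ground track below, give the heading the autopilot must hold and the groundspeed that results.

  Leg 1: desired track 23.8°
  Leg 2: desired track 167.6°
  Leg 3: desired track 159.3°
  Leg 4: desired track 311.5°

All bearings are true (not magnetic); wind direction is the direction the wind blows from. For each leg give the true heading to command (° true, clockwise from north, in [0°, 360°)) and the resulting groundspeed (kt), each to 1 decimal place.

Leg 1: heading=16.5°, groundspeed=211.8 kt
Leg 2: heading=174.8°, groundspeed=212.8 kt
Leg 3: heading=166.0°, groundspeed=216.6 kt
Leg 4: heading=307.2°, groundspeed=182.6 kt

Leg 1: desired track 23.8°; wind correction -7.3° → command heading 16.5°, groundspeed 211.8 kt
Leg 2: desired track 167.6°; wind correction +7.2° → command heading 174.8°, groundspeed 212.8 kt
Leg 3: desired track 159.3°; wind correction +6.7° → command heading 166.0°, groundspeed 216.6 kt
Leg 4: desired track 311.5°; wind correction -4.3° → command heading 307.2°, groundspeed 182.6 kt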